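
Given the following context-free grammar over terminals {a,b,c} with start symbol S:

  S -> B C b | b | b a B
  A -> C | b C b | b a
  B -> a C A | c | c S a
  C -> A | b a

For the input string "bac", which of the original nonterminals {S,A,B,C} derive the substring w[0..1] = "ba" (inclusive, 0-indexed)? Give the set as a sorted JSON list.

Convert to CNF:
  S -> B X7 | T0 X8 | b
  A -> T0 T1 | T0 X3
  B -> T1 X4 | T2 X5 | c
  C -> T0 T1 | T0 X6
  T0 -> b
  T1 -> a
  T2 -> c
  X3 -> C T0
  X4 -> C A
  X5 -> S T1
  X6 -> C T0
  X7 -> C T0
  X8 -> T1 B

CYK table (by increasing span) — only the sub-triangle for w[0..1]:
  cell(0,0) b: {S,T0}  orig:{S}
  cell(1,1) a: {T1}  orig:{}
  cell(0,1) ba: {A,C,X5}  orig:{A,C}

Original NTs in T[0,1] deriving "ba": ["A", "C"]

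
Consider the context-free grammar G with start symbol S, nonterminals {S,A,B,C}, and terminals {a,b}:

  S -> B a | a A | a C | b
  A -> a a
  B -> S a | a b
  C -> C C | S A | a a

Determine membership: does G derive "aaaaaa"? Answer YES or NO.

Convert to CNF:
  S -> B T0 | T0 A | T0 C | b
  A -> T0 T0
  B -> S T0 | T0 T1
  C -> C C | S A | T0 T0
  T0 -> a
  T1 -> b

CYK fill:
  cell(0,0) a: {T0}  orig:{}
  cell(1,1) a: {T0}  orig:{}
  cell(2,2) a: {T0}  orig:{}
  cell(3,3) a: {T0}  orig:{}
  cell(4,4) a: {T0}  orig:{}
  cell(5,5) a: {T0}  orig:{}
  cell(0,1) aa: {A,C}
  cell(1,2) aa: {A,C}
  cell(2,3) aa: {A,C}
  cell(3,4) aa: {A,C}
  cell(4,5) aa: {A,C}
  cell(0,2) aaa: {S}
  cell(1,3) aaa: {S}
  cell(2,4) aaa: {S}
  cell(3,5) aaa: {S}
  cell(0,3) aaaa: {B,C}
  cell(1,4) aaaa: {B,C}
  cell(2,5) aaaa: {B,C}
  cell(0,4) aaaaa: {C,S}
  cell(1,5) aaaaa: {C,S}
  cell(0,5) aaaaaa: {B,C,S}

S ∈ T[0,5] ⇒ YES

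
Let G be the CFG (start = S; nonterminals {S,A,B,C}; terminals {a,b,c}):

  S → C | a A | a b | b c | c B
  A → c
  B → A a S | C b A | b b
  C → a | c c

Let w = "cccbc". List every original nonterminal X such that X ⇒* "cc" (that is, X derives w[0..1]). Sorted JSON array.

Convert to CNF:
  S -> T0 A | T0 T1 | T1 T2 | T2 B | T2 T2 | a
  A -> c
  B -> A X3 | C X4 | T1 T1
  C -> T2 T2 | a
  T0 -> a
  T1 -> b
  T2 -> c
  X3 -> T0 S
  X4 -> T1 A

Fill CYK table bottom-up, restricted to cells inside w[0..1]:
  T[0,0] 'c' = {A,T2}  orig:{A}
  T[1,1] 'c' = {A,T2}  orig:{A}
  T[0,1] 'cc' = {C,S}

Original NTs in T[0,1] deriving "cc": ["C", "S"]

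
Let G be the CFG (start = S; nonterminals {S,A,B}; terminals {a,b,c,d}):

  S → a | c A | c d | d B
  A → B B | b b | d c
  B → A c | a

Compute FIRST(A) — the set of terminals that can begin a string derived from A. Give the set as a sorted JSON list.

FIRST iteration:
[1]
  A via A→b b: +{b}
  A via A→d c: +{d}
  B via B→A c: +{b,d}
  B via B→a: +{a}
  S via S→a: +{a}
  S via S→c A: +{c}
  S via S→d B: +{d}
  FIRST[S]={a,c,d}  FIRST[A]={b,d}  FIRST[B]={a,b,d}
[2]
  A via A→B B: +{a}
  FIRST[S]={a,c,d}  FIRST[A]={a,b,d}  FIRST[B]={a,b,d}
[3] (no change)
  FIRST[S]={a,c,d}  FIRST[A]={a,b,d}  FIRST[B]={a,b,d}

FIRST(A) = ["a", "b", "d"]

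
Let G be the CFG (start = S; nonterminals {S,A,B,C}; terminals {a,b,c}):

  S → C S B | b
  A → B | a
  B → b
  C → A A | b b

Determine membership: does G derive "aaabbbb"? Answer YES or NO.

Convert to CNF:
  S -> C X1 | b
  A -> a | b
  B -> b
  C -> A A | T0 T0
  T0 -> b
  X1 -> S B

CYK table (by increasing span):
  [0..0]={A}  "a"
  [1..1]={A}  "a"
  [2..2]={A}  "a"
  [3..3]={A,B,S,T0}  "b"  orig:{A,B,S}
  [4..4]={A,B,S,T0}  "b"  orig:{A,B,S}
  [5..5]={A,B,S,T0}  "b"  orig:{A,B,S}
  [6..6]={A,B,S,T0}  "b"  orig:{A,B,S}
  [0..1]={C}  "aa"
  [1..2]={C}  "aa"
  [2..3]={C}  "ab"
  [3..4]={C,X1}  "bb"  orig:{C}
  [4..5]={C,X1}  "bb"  orig:{C}
  [5..6]={C,X1}  "bb"  orig:{C}
  [0..2]=∅  "aaa"
  [1..3]=∅  "aab"
  [2..4]=∅  "abb"
  [3..5]=∅  "bbb"
  [4..6]=∅  "bbb"
  [0..3]=∅  "aaab"
  [1..4]={S}  "aabb"
  [2..5]={S}  "abbb"
  [3..6]={S}  "bbbb"
  [0..4]=∅  "aaabb"
  [1..5]={X1}  "aabbb"  orig:{}
  [2..6]={X1}  "abbbb"  orig:{}
  [0..5]=∅  "aaabbb"
  [1..6]=∅  "aabbbb"
  [0..6]={S}  "aaabbbb"

S ∈ T[0,6] ⇒ YES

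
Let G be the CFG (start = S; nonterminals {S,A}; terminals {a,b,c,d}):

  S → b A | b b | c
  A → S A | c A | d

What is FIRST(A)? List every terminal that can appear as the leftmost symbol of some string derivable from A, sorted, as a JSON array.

Compute FIRST by fixpoint:
round 1:
  A via A→c A: +{c}
  A via A→d: +{d}
  S via S→b A: +{b}
  S via S→c: +{c}
  S: {b,c}  A: {c,d}
round 2:
  A via A→S A: +{b}
  S: {b,c}  A: {b,c,d}
round 3: done
  S: {b,c}  A: {b,c,d}

FIRST(A) = ["b", "c", "d"]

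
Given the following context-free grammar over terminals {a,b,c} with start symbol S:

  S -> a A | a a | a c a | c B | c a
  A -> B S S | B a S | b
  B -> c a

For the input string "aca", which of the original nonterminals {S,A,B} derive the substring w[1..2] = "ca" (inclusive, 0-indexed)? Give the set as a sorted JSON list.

CNF form of G:
  S -> T0 A | T0 T0 | T0 X4 | T1 B | T1 T0
  A -> B X2 | B X3 | b
  B -> T1 T0
  T0 -> a
  T1 -> c
  X2 -> S S
  X3 -> T0 S
  X4 -> T1 T0

CYK fill — only the sub-triangle for w[1..2]:
  [1..1]={T1}  "c"  orig:{}
  [2..2]={T0}  "a"  orig:{}
  [1..2]={B,S,X4}  "ca"  orig:{B,S}

Original NTs in T[1,2] deriving "ca": ["B", "S"]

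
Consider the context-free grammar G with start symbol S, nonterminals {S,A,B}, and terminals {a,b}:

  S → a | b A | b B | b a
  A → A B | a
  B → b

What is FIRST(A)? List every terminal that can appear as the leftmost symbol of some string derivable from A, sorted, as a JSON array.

Compute FIRST by fixpoint:
round 1:
  A via A→a: +{a}
  B via B→b: +{b}
  S via S→a: +{a}
  S via S→b A: +{b}
  FIRST(S)={a,b}  FIRST(A)={a}  FIRST(B)={b}
round 2: done
  FIRST(S)={a,b}  FIRST(A)={a}  FIRST(B)={b}

FIRST(A) = ["a"]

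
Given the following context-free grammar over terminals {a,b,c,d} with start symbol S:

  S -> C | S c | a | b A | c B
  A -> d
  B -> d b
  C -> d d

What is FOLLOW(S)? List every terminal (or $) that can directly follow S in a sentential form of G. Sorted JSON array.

FIRST sets, iterate to fixpoint:
iter 1:
  A via A→d: +{d}
  B via B→d b: +{d}
  C via C→d d: +{d}
  S via S→C: +{d}
  S via S→a: +{a}
  S via S→b A: +{b}
  S via S→c B: +{c}
  FIRST[S]={a,b,c,d}  FIRST[A]={d}  FIRST[B]={d}  FIRST[C]={d}
iter 2: (stable)
  FIRST[S]={a,b,c,d}  FIRST[A]={d}  FIRST[B]={d}  FIRST[C]={d}

FOLLOW sets:
FOLLOW(S) := {$}
iter 1:
  S→C: FOLLOW(C) ⊇ FOLLOW(S) ⊇ {$}; new: +{$}
  S→S c: FOLLOW(S) ⊇ FIRST(c) = {c}; new: +{c}
  S→b A: FOLLOW(A) ⊇ FOLLOW(S) ⊇ {$,c}; new: +{$,c}
  S→c B: FOLLOW(B) ⊇ FOLLOW(S) ⊇ {$,c}; new: +{$,c}
  FOLLOW[S]={$,c}  FOLLOW[A]={$,c}  FOLLOW[B]={$,c}  FOLLOW[C]={$}
iter 2:
  S→C: FOLLOW(C) ⊇ FOLLOW(S) ⊇ {$,c}; new: +{c}
  FOLLOW[S]={$,c}  FOLLOW[A]={$,c}  FOLLOW[B]={$,c}  FOLLOW[C]={$,c}
iter 3: — fixpoint
  FOLLOW[S]={$,c}  FOLLOW[A]={$,c}  FOLLOW[B]={$,c}  FOLLOW[C]={$,c}

FOLLOW(S) = ["$", "c"]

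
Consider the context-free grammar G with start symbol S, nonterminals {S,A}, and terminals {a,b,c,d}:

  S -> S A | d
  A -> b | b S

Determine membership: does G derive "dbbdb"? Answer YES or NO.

CNF form of G:
  S -> S A | d
  A -> T0 S | b
  T0 -> b

Fill CYK table bottom-up:
  T[0,0] 'd' = {S}
  T[1,1] 'b' = {A,T0}  orig:{A}
  T[2,2] 'b' = {A,T0}  orig:{A}
  T[3,3] 'd' = {S}
  T[4,4] 'b' = {A,T0}  orig:{A}
  T[0,1] 'db' = {S}
  T[1,2] 'bb' = ∅
  T[2,3] 'bd' = {A}
  T[3,4] 'db' = {S}
  T[0,2] 'dbb' = {S}
  T[1,3] 'bbd' = ∅
  T[2,4] 'bdb' = {A}
  T[0,3] 'dbbd' = {S}
  T[1,4] 'bbdb' = ∅
  T[0,4] 'dbbdb' = {S}

S ∈ T[0,4] ⇒ YES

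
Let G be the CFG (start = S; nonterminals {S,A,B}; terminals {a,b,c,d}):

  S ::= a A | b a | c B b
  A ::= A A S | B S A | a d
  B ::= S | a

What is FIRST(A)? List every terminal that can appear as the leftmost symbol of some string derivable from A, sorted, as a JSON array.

Compute FIRST by fixpoint:
iter 1:
  A via A→a d: +{a}
  B via B→a: +{a}
  S via S→a A: +{a}
  S via S→b a: +{b}
  S via S→c B b: +{c}
  FIRST(S)={a,b,c}  FIRST(A)={a}  FIRST(B)={a}
iter 2:
  B via B→S: +{b,c}
  FIRST(S)={a,b,c}  FIRST(A)={a}  FIRST(B)={a,b,c}
iter 3:
  A via A→B S A: +{b,c}
  FIRST(S)={a,b,c}  FIRST(A)={a,b,c}  FIRST(B)={a,b,c}
iter 4: — fixpoint
  FIRST(S)={a,b,c}  FIRST(A)={a,b,c}  FIRST(B)={a,b,c}

FIRST(A) = ["a", "b", "c"]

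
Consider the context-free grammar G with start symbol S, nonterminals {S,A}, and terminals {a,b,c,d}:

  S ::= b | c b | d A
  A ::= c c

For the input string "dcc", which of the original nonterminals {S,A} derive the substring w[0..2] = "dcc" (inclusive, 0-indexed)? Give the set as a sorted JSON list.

CNF form of G:
  S -> T0 T1 | T2 A | b
  A -> T0 T0
  T0 -> c
  T1 -> b
  T2 -> d

CYK fill — only the sub-triangle for w[0..2]:
  T[0,0] 'd' = {T2}  orig:{}
  T[1,1] 'c' = {T0}  orig:{}
  T[2,2] 'c' = {T0}  orig:{}
  T[0,1] 'dc' = ∅
  T[1,2] 'cc' = {A}
  T[0,2] 'dcc' = {S}

Original NTs in T[0,2] deriving "dcc": ["S"]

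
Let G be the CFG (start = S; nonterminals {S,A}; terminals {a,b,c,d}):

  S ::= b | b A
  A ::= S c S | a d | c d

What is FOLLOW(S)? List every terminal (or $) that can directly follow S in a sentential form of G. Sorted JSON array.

FIRST iteration:
pass 1:
  A via A→a d: +{a}
  A via A→c d: +{c}
  S via S→b: +{b}
  FIRST(S)={b}  FIRST(A)={a,c}
pass 2:
  A via A→S c S: +{b}
  FIRST(S)={b}  FIRST(A)={a,b,c}
pass 3: (no change)
  FIRST(S)={b}  FIRST(A)={a,b,c}

FOLLOW iteration:
FOLLOW(S) := {$}
iter 1:
  A→S c S: FOLLOW(S) ⊇ FIRST(c) = {c}; new: +{c}
  S→b A: FOLLOW(A) ⊇ FOLLOW(S) ⊇ {$,c}; new: +{$,c}
  FOLLOW[S]={$,c}  FOLLOW[A]={$,c}
iter 2: (stable)
  FOLLOW[S]={$,c}  FOLLOW[A]={$,c}

FOLLOW(S) = ["$", "c"]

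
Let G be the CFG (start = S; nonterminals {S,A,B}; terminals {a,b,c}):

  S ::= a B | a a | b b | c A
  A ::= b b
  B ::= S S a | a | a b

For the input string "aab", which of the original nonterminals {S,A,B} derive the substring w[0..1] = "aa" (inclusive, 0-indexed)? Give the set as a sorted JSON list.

Convert to CNF:
  S -> T0 T0 | T1 B | T1 T1 | T2 A
  A -> T0 T0
  B -> S X3 | T1 T0 | a
  T0 -> b
  T1 -> a
  T2 -> c
  X3 -> S T1

CYK fill (cells [i..j] with 0 ≤ i ≤ j ≤ 1 only):
  cell(0,0) a: {B,T1}  orig:{B}
  cell(1,1) a: {B,T1}  orig:{B}
  cell(0,1) aa: {S}

Original NTs in T[0,1] deriving "aa": ["S"]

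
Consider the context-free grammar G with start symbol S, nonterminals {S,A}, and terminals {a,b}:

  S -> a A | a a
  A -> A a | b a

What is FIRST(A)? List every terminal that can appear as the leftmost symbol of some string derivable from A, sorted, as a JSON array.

FIRST sets, iterate to fixpoint:
round 1:
  A via A→b a: +{b}
  S via S→a A: +{a}
  FIRST[S]={a}  FIRST[A]={b}
round 2: (no change)
  FIRST[S]={a}  FIRST[A]={b}

FIRST(A) = ["b"]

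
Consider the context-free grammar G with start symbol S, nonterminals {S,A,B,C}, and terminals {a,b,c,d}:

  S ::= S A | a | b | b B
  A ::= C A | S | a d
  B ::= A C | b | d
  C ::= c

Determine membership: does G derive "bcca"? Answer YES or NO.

CNF form of G:
  S -> S A | T2 B | a | b
  A -> C A | S A | T0 T1 | T2 B | a | b
  B -> A C | b | d
  C -> c
  T0 -> a
  T1 -> d
  T2 -> b

CYK fill:
  cell(0,0) b: {A,B,S,T2}  orig:{A,B,S}
  cell(1,1) c: {C}
  cell(2,2) c: {C}
  cell(3,3) a: {A,S,T0}  orig:{A,S}
  cell(0,1) bc: {B}
  cell(1,2) cc: ∅
  cell(2,3) ca: {A}
  cell(0,2) bcc: ∅
  cell(1,3) cca: {A}
  cell(0,3) bcca: {A,S}

S ∈ T[0,3] ⇒ YES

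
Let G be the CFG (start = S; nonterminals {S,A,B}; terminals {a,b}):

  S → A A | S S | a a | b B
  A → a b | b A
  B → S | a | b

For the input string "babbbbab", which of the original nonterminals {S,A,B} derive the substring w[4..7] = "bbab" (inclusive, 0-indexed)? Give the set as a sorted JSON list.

CNF form of G:
  S -> A A | S S | T0 T0 | T1 B
  A -> T0 T1 | T1 A
  B -> A A | S S | T0 T0 | T1 B | a | b
  T0 -> a
  T1 -> b

CYK fill — only the sub-triangle for w[4..7]:
  cell(4,4) b: {B,T1}  orig:{B}
  cell(5,5) b: {B,T1}  orig:{B}
  cell(6,6) a: {B,T0}  orig:{B}
  cell(7,7) b: {B,T1}  orig:{B}
  cell(4,5) bb: {B,S}
  cell(5,6) ba: {B,S}
  cell(6,7) ab: {A}
  cell(4,6) bba: {B,S}
  cell(5,7) bab: {A}
  cell(4,7) bbab: {A}

Original NTs in T[4,7] deriving "bbab": ["A"]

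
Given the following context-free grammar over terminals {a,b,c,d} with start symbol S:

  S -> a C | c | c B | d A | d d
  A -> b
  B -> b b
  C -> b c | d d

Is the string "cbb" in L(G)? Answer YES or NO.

Convert to CNF:
  S -> T1 B | T2 A | T2 T2 | T3 C | c
  A -> b
  B -> T0 T0
  C -> T0 T1 | T2 T2
  T0 -> b
  T1 -> c
  T2 -> d
  T3 -> a

CYK fill:
  T[0,0] 'c' = {S,T1}  orig:{S}
  T[1,1] 'b' = {A,T0}  orig:{A}
  T[2,2] 'b' = {A,T0}  orig:{A}
  T[0,1] 'cb' = ∅
  T[1,2] 'bb' = {B}
  T[0,2] 'cbb' = {S}

S ∈ T[0,2] ⇒ YES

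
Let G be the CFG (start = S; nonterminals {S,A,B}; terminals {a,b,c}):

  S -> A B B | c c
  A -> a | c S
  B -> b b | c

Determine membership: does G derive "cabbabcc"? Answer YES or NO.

Convert to CNF:
  S -> A X2 | T0 T0
  A -> T0 S | a
  B -> T1 T1 | c
  T0 -> c
  T1 -> b
  X2 -> B B

CYK table (by increasing span):
  [0..0]={B,T0}  "c"  orig:{B}
  [1..1]={A}  "a"
  [2..2]={T1}  "b"  orig:{}
  [3..3]={T1}  "b"  orig:{}
  [4..4]={A}  "a"
  [5..5]={T1}  "b"  orig:{}
  [6..6]={B,T0}  "c"  orig:{B}
  [7..7]={B,T0}  "c"  orig:{B}
  [0..1]=∅  "ca"
  [1..2]=∅  "ab"
  [2..3]={B}  "bb"
  [3..4]=∅  "ba"
  [4..5]=∅  "ab"
  [5..6]=∅  "bc"
  [6..7]={S,X2}  "cc"  orig:{S}
  [0..2]=∅  "cab"
  [1..3]=∅  "abb"
  [2..4]=∅  "bba"
  [3..5]=∅  "bab"
  [4..6]=∅  "abc"
  [5..7]=∅  "bcc"
  [0..3]=∅  "cabb"
  [1..4]=∅  "abba"
  [2..5]=∅  "bbab"
  [3..6]=∅  "babc"
  [4..7]=∅  "abcc"
  [0..4]=∅  "cabba"
  [1..5]=∅  "abbab"
  [2..6]=∅  "bbabc"
  [3..7]=∅  "babcc"
  [0..5]=∅  "cabbab"
  [1..6]=∅  "abbabc"
  [2..7]=∅  "bbabcc"
  [0..6]=∅  "cabbabc"
  [1..7]=∅  "abbabcc"
  [0..7]=∅  "cabbabcc"

S ∉ T[0,7] ⇒ NO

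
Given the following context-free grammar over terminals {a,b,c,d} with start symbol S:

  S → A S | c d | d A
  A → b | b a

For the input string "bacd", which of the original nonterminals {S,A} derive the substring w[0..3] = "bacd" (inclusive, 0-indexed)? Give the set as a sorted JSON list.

Convert to CNF:
  S -> A S | T2 T3 | T3 A
  A -> T0 T1 | b
  T0 -> b
  T1 -> a
  T2 -> c
  T3 -> d

CYK fill (cells [i..j] with 0 ≤ i ≤ j ≤ 3 only):
  cell(0,0) b: {A,T0}  orig:{A}
  cell(1,1) a: {T1}  orig:{}
  cell(2,2) c: {T2}  orig:{}
  cell(3,3) d: {T3}  orig:{}
  cell(0,1) ba: {A}
  cell(1,2) ac: ∅
  cell(2,3) cd: {S}
  cell(0,2) bac: ∅
  cell(1,3) acd: ∅
  cell(0,3) bacd: {S}

Original NTs in T[0,3] deriving "bacd": ["S"]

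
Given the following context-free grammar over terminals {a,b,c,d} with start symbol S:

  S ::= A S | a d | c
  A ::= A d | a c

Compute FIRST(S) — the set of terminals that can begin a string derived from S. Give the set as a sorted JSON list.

FIRST sets, iterate to fixpoint:
iter 1:
  A via A→a c: +{a}
  S via S→A S: +{a}
  S via S→c: +{c}
  FIRST(S)={a,c}  FIRST(A)={a}
iter 2: — fixpoint
  FIRST(S)={a,c}  FIRST(A)={a}

FIRST(S) = ["a", "c"]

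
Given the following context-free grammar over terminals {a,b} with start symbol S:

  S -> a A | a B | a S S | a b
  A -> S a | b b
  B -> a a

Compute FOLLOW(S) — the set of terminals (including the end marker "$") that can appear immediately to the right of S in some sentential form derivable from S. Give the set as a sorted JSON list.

Compute FIRST by fixpoint:
[1]
  A via A→b b: +{b}
  B via B→a a: +{a}
  S via S→a A: +{a}
  FIRST(S)={a}  FIRST(A)={b}  FIRST(B)={a}
[2]
  A via A→S a: +{a}
  FIRST(S)={a}  FIRST(A)={a,b}  FIRST(B)={a}
[3] (no change)
  FIRST(S)={a}  FIRST(A)={a,b}  FIRST(B)={a}

FOLLOW sets:
initialize: $ ∈ FOLLOW(S)
pass 1:
  A→S a: FOLLOW(S) ⊇ FIRST(a) = {a}; new: +{a}
  S→a A: FOLLOW(A) ⊇ FOLLOW(S) ⊇ {$,a}; new: +{$,a}
  S→a B: FOLLOW(B) ⊇ FOLLOW(S) ⊇ {$,a}; new: +{$,a}
  S: {$,a}  A: {$,a}  B: {$,a}
pass 2: (no change)
  S: {$,a}  A: {$,a}  B: {$,a}

FOLLOW(S) = ["$", "a"]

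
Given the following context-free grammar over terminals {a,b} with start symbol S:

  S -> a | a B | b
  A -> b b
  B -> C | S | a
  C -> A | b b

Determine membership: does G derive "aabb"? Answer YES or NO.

CNF form of G:
  S -> T1 B | a | b
  A -> T0 T0
  B -> T0 T0 | T1 B | a | b
  C -> T0 T0
  T0 -> b
  T1 -> a

CYK fill:
  T[0,0] 'a' = {B,S,T1}  orig:{B,S}
  T[1,1] 'a' = {B,S,T1}  orig:{B,S}
  T[2,2] 'b' = {B,S,T0}  orig:{B,S}
  T[3,3] 'b' = {B,S,T0}  orig:{B,S}
  T[0,1] 'aa' = {B,S}
  T[1,2] 'ab' = {B,S}
  T[2,3] 'bb' = {A,B,C}
  T[0,2] 'aab' = {B,S}
  T[1,3] 'abb' = {B,S}
  T[0,3] 'aabb' = {B,S}

S ∈ T[0,3] ⇒ YES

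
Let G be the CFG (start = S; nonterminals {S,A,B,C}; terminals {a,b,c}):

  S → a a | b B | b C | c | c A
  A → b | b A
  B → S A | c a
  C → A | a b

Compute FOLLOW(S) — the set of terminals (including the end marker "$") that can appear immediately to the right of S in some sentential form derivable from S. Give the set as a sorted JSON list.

FIRST sets, iterate to fixpoint:
iter 1:
  A via A→b: +{b}
  B via B→c a: +{c}
  C via C→A: +{b}
  C via C→a b: +{a}
  S via S→a a: +{a}
  S via S→b B: +{b}
  S via S→c: +{c}
  FIRST[S]={a,b,c}  FIRST[A]={b}  FIRST[B]={c}  FIRST[C]={a,b}
iter 2:
  B via B→S A: +{a,b}
  FIRST[S]={a,b,c}  FIRST[A]={b}  FIRST[B]={a,b,c}  FIRST[C]={a,b}
iter 3: (stable)
  FIRST[S]={a,b,c}  FIRST[A]={b}  FIRST[B]={a,b,c}  FIRST[C]={a,b}

FOLLOW sets:
initialize: $ ∈ FOLLOW(S)
round 1:
  B→S A: FOLLOW(S) ⊇ FIRST(A) = {b}; new: +{b}
  S→b B: FOLLOW(B) ⊇ FOLLOW(S) ⊇ {$,b}; new: +{$,b}
  S→b C: FOLLOW(C) ⊇ FOLLOW(S) ⊇ {$,b}; new: +{$,b}
  S→c A: FOLLOW(A) ⊇ FOLLOW(S) ⊇ {$,b}; new: +{$,b}
  FOLLOW(S)={$,b}  FOLLOW(A)={$,b}  FOLLOW(B)={$,b}  FOLLOW(C)={$,b}
round 2: (no change)
  FOLLOW(S)={$,b}  FOLLOW(A)={$,b}  FOLLOW(B)={$,b}  FOLLOW(C)={$,b}

FOLLOW(S) = ["$", "b"]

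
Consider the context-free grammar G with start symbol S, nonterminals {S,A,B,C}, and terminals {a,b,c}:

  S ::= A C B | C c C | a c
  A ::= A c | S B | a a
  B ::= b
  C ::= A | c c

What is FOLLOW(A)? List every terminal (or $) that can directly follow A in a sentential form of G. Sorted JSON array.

Compute FIRST by fixpoint:
pass 1:
  A via A→a a: +{a}
  B via B→b: +{b}
  C via C→A: +{a}
  C via C→c c: +{c}
  S via S→A C B: +{a}
  S via S→C c C: +{c}
  FIRST[S]={a,c}  FIRST[A]={a}  FIRST[B]={b}  FIRST[C]={a,c}
pass 2:
  A via A→S B: +{c}
  FIRST[S]={a,c}  FIRST[A]={a,c}  FIRST[B]={b}  FIRST[C]={a,c}
pass 3: (no change)
  FIRST[S]={a,c}  FIRST[A]={a,c}  FIRST[B]={b}  FIRST[C]={a,c}

FOLLOW sets:
initialize: $ ∈ FOLLOW(S)
iter 1:
  A→A c: FOLLOW(A) ⊇ FIRST(c) = {c}; new: +{c}
  A→S B: FOLLOW(S) ⊇ FIRST(B) = {b}; new: +{b}
  A→S B: FOLLOW(B) ⊇ FOLLOW(A) ⊇ {c}; new: +{c}
  S→A C B: FOLLOW(A) ⊇ FIRST(C) = {a,c}; new: +{a}
  S→A C B: FOLLOW(C) ⊇ FIRST(B) = {b}; new: +{b}
  S→A C B: FOLLOW(B) ⊇ FOLLOW(S) ⊇ {$,b}; new: +{$,b}
  S→C c C: FOLLOW(C) ⊇ FIRST(c) = {c}; new: +{c}
  S→C c C: FOLLOW(C) ⊇ FOLLOW(S) ⊇ {$,b}; new: +{$}
  S: {$,b}  A: {a,c}  B: {$,b,c}  C: {$,b,c}
iter 2:
  A→S B: FOLLOW(B) ⊇ FOLLOW(A) ⊇ {a,c}; new: +{a}
  C→A: FOLLOW(A) ⊇ FOLLOW(C) ⊇ {$,b,c}; new: +{$,b}
  S: {$,b}  A: {$,a,b,c}  B: {$,a,b,c}  C: {$,b,c}
iter 3: (stable)
  S: {$,b}  A: {$,a,b,c}  B: {$,a,b,c}  C: {$,b,c}

FOLLOW(A) = ["$", "a", "b", "c"]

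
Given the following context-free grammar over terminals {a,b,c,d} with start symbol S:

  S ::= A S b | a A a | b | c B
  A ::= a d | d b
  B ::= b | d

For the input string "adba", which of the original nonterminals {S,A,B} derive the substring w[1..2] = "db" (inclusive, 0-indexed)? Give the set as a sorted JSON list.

CNF form of G:
  S -> A X4 | T0 X5 | T3 B | b
  A -> T0 T1 | T1 T2
  B -> b | d
  T0 -> a
  T1 -> d
  T2 -> b
  T3 -> c
  X4 -> S T2
  X5 -> A T0

CYK fill — only the sub-triangle for w[1..2]:
  T[1,1] 'd' = {B,T1}  orig:{B}
  T[2,2] 'b' = {B,S,T2}  orig:{B,S}
  T[1,2] 'db' = {A}

Original NTs in T[1,2] deriving "db": ["A"]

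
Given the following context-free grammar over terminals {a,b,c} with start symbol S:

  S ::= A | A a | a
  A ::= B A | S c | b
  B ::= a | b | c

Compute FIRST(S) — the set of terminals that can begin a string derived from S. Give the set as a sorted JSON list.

FIRST iteration:
round 1:
  A via A→b: +{b}
  B via B→a: +{a}
  B via B→b: +{b}
  B via B→c: +{c}
  S via S→A: +{b}
  S via S→a: +{a}
  S: {a,b}  A: {b}  B: {a,b,c}
round 2:
  A via A→B A: +{a,c}
  S via S→A: +{c}
  S: {a,b,c}  A: {a,b,c}  B: {a,b,c}
round 3: — fixpoint
  S: {a,b,c}  A: {a,b,c}  B: {a,b,c}

FIRST(S) = ["a", "b", "c"]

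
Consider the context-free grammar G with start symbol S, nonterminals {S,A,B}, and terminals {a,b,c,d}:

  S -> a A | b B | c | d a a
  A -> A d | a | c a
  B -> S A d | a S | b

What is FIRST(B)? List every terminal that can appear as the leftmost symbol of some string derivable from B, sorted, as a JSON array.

FIRST sets, iterate to fixpoint:
round 1:
  A via A→a: +{a}
  A via A→c a: +{c}
  B via B→a S: +{a}
  B via B→b: +{b}
  S via S→a A: +{a}
  S via S→b B: +{b}
  S via S→c: +{c}
  S via S→d a a: +{d}
  FIRST(S)={a,b,c,d}  FIRST(A)={a,c}  FIRST(B)={a,b}
round 2:
  B via B→S A d: +{c,d}
  FIRST(S)={a,b,c,d}  FIRST(A)={a,c}  FIRST(B)={a,b,c,d}
round 3: (stable)
  FIRST(S)={a,b,c,d}  FIRST(A)={a,c}  FIRST(B)={a,b,c,d}

FIRST(B) = ["a", "b", "c", "d"]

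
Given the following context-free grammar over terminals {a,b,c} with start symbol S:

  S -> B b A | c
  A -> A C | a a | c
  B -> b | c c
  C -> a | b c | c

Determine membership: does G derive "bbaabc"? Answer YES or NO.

Convert to CNF:
  S -> B X3 | c
  A -> A C | T0 T0 | c
  B -> T1 T1 | b
  C -> T2 T1 | a | c
  T0 -> a
  T1 -> c
  T2 -> b
  X3 -> T2 A

CYK fill:
  cell(0,0) b: {B,T2}  orig:{B}
  cell(1,1) b: {B,T2}  orig:{B}
  cell(2,2) a: {C,T0}  orig:{C}
  cell(3,3) a: {C,T0}  orig:{C}
  cell(4,4) b: {B,T2}  orig:{B}
  cell(5,5) c: {A,C,S,T1}  orig:{A,C,S}
  cell(0,1) bb: ∅
  cell(1,2) ba: ∅
  cell(2,3) aa: {A}
  cell(3,4) ab: ∅
  cell(4,5) bc: {C,X3}  orig:{C}
  cell(0,2) bba: ∅
  cell(1,3) baa: {X3}  orig:{}
  cell(2,4) aab: ∅
  cell(3,5) abc: ∅
  cell(0,3) bbaa: {S}
  cell(1,4) baab: ∅
  cell(2,5) aabc: {A}
  cell(0,4) bbaab: ∅
  cell(1,5) baabc: {X3}  orig:{}
  cell(0,5) bbaabc: {S}

S ∈ T[0,5] ⇒ YES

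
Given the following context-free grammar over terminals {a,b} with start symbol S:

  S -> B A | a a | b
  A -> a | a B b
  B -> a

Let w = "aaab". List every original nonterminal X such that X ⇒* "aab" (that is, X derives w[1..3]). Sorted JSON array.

Convert to CNF:
  S -> B A | T0 T0 | b
  A -> T0 X2 | a
  B -> a
  T0 -> a
  T1 -> b
  X2 -> B T1

CYK table (by increasing span), restricted to cells inside w[1..3]:
  T[1,1] 'a' = {A,B,T0}  orig:{A,B}
  T[2,2] 'a' = {A,B,T0}  orig:{A,B}
  T[3,3] 'b' = {S,T1}  orig:{S}
  T[1,2] 'aa' = {S}
  T[2,3] 'ab' = {X2}  orig:{}
  T[1,3] 'aab' = {A}

Original NTs in T[1,3] deriving "aab": ["A"]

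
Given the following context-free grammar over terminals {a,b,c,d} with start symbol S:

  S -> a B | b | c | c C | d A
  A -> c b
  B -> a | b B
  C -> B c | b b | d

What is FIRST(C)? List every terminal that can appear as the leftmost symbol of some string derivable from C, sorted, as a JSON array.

FIRST iteration:
[1]
  A via A→c b: +{c}
  B via B→a: +{a}
  B via B→b B: +{b}
  C via C→B c: +{a,b}
  C via C→d: +{d}
  S via S→a B: +{a}
  S via S→b: +{b}
  S via S→c: +{c}
  S via S→d A: +{d}
  FIRST[S]={a,b,c,d}  FIRST[A]={c}  FIRST[B]={a,b}  FIRST[C]={a,b,d}
[2] (no change)
  FIRST[S]={a,b,c,d}  FIRST[A]={c}  FIRST[B]={a,b}  FIRST[C]={a,b,d}

FIRST(C) = ["a", "b", "d"]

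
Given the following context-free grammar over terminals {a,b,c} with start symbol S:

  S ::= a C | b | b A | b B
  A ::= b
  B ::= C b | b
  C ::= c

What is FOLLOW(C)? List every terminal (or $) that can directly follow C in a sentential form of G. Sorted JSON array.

Compute FIRST by fixpoint:
pass 1:
  A via A→b: +{b}
  B via B→b: +{b}
  C via C→c: +{c}
  S via S→a C: +{a}
  S via S→b: +{b}
  FIRST[S]={a,b}  FIRST[A]={b}  FIRST[B]={b}  FIRST[C]={c}
pass 2:
  B via B→C b: +{c}
  FIRST[S]={a,b}  FIRST[A]={b}  FIRST[B]={b,c}  FIRST[C]={c}
pass 3: — fixpoint
  FIRST[S]={a,b}  FIRST[A]={b}  FIRST[B]={b,c}  FIRST[C]={c}

FOLLOW iteration:
FOLLOW(S) := {$}
iter 1:
  B→C b: FOLLOW(C) ⊇ FIRST(b) = {b}; new: +{b}
  S→a C: FOLLOW(C) ⊇ FOLLOW(S) ⊇ {$}; new: +{$}
  S→b A: FOLLOW(A) ⊇ FOLLOW(S) ⊇ {$}; new: +{$}
  S→b B: FOLLOW(B) ⊇ FOLLOW(S) ⊇ {$}; new: +{$}
  FOLLOW(S)={$}  FOLLOW(A)={$}  FOLLOW(B)={$}  FOLLOW(C)={$,b}
iter 2: done
  FOLLOW(S)={$}  FOLLOW(A)={$}  FOLLOW(B)={$}  FOLLOW(C)={$,b}

FOLLOW(C) = ["$", "b"]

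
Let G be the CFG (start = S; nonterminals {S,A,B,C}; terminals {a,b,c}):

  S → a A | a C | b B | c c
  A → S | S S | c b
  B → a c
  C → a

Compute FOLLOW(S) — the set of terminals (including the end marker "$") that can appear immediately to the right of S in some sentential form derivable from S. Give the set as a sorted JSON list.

Compute FIRST by fixpoint:
iter 1:
  A via A→c b: +{c}
  B via B→a c: +{a}
  C via C→a: +{a}
  S via S→a A: +{a}
  S via S→b B: +{b}
  S via S→c c: +{c}
  S: {a,b,c}  A: {c}  B: {a}  C: {a}
iter 2:
  A via A→S: +{a,b}
  S: {a,b,c}  A: {a,b,c}  B: {a}  C: {a}
iter 3: (no change)
  S: {a,b,c}  A: {a,b,c}  B: {a}  C: {a}

FOLLOW sets:
seed FOLLOW(S) with $
pass 1:
  A→S S: FOLLOW(S) ⊇ FIRST(S) = {a,b,c}; new: +{a,b,c}
  S→a A: FOLLOW(A) ⊇ FOLLOW(S) ⊇ {$,a,b,c}; new: +{$,a,b,c}
  S→a C: FOLLOW(C) ⊇ FOLLOW(S) ⊇ {$,a,b,c}; new: +{$,a,b,c}
  S→b B: FOLLOW(B) ⊇ FOLLOW(S) ⊇ {$,a,b,c}; new: +{$,a,b,c}
  S: {$,a,b,c}  A: {$,a,b,c}  B: {$,a,b,c}  C: {$,a,b,c}
pass 2: — fixpoint
  S: {$,a,b,c}  A: {$,a,b,c}  B: {$,a,b,c}  C: {$,a,b,c}

FOLLOW(S) = ["$", "a", "b", "c"]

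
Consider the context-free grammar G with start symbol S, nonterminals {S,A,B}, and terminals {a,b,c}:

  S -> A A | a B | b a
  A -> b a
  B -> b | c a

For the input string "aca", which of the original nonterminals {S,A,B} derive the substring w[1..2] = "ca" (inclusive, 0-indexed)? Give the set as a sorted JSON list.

Convert to CNF:
  S -> A A | T0 T1 | T1 B
  A -> T0 T1
  B -> T2 T1 | b
  T0 -> b
  T1 -> a
  T2 -> c

Fill CYK table bottom-up — only the sub-triangle for w[1..2]:
  [1..1]={T2}  "c"  orig:{}
  [2..2]={T1}  "a"  orig:{}
  [1..2]={B}  "ca"

Original NTs in T[1,2] deriving "ca": ["B"]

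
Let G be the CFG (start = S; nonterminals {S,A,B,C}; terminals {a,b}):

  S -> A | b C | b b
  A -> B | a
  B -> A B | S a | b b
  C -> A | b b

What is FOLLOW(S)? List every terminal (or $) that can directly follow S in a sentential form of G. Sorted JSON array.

FIRST iteration:
pass 1:
  A via A→a: +{a}
  B via B→A B: +{a}
  B via B→b b: +{b}
  C via C→A: +{a}
  C via C→b b: +{b}
  S via S→A: +{a}
  S via S→b C: +{b}
  S: {a,b}  A: {a}  B: {a,b}  C: {a,b}
pass 2:
  A via A→B: +{b}
  S: {a,b}  A: {a,b}  B: {a,b}  C: {a,b}
pass 3: — fixpoint
  S: {a,b}  A: {a,b}  B: {a,b}  C: {a,b}

FOLLOW sets:
seed FOLLOW(S) with $
pass 1:
  B→A B: FOLLOW(A) ⊇ FIRST(B) = {a,b}; new: +{a,b}
  B→S a: FOLLOW(S) ⊇ FIRST(a) = {a}; new: +{a}
  S→A: FOLLOW(A) ⊇ FOLLOW(S) ⊇ {$,a}; new: +{$}
  S→b C: FOLLOW(C) ⊇ FOLLOW(S) ⊇ {$,a}; new: +{$,a}
  S: {$,a}  A: {$,a,b}  B: {}  C: {$,a}
pass 2:
  A→B: FOLLOW(B) ⊇ FOLLOW(A) ⊇ {$,a,b}; new: +{$,a,b}
  S: {$,a}  A: {$,a,b}  B: {$,a,b}  C: {$,a}
pass 3: done
  S: {$,a}  A: {$,a,b}  B: {$,a,b}  C: {$,a}

FOLLOW(S) = ["$", "a"]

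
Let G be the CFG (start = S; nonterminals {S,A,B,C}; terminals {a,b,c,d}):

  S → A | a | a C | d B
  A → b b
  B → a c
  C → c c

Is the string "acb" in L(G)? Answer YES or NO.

CNF form of G:
  S -> T0 T0 | T1 C | T3 B | a
  A -> T0 T0
  B -> T1 T2
  C -> T2 T2
  T0 -> b
  T1 -> a
  T2 -> c
  T3 -> d

CYK fill:
  T[0,0] 'a' = {S,T1}  orig:{S}
  T[1,1] 'c' = {T2}  orig:{}
  T[2,2] 'b' = {T0}  orig:{}
  T[0,1] 'ac' = {B}
  T[1,2] 'cb' = ∅
  T[0,2] 'acb' = ∅

S ∉ T[0,2] ⇒ NO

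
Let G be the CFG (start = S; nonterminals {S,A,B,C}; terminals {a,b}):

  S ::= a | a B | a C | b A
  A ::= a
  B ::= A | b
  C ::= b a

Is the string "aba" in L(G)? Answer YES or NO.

Convert to CNF:
  S -> T0 A | T1 B | T1 C | a
  A -> a
  B -> a | b
  C -> T0 T1
  T0 -> b
  T1 -> a

CYK fill:
  T[0,0] 'a' = {A,B,S,T1}  orig:{A,B,S}
  T[1,1] 'b' = {B,T0}  orig:{B}
  T[2,2] 'a' = {A,B,S,T1}  orig:{A,B,S}
  T[0,1] 'ab' = {S}
  T[1,2] 'ba' = {C,S}
  T[0,2] 'aba' = {S}

S ∈ T[0,2] ⇒ YES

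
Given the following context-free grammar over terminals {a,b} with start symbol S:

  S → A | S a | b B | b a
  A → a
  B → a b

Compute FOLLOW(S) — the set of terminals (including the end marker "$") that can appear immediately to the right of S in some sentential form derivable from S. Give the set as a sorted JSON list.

Compute FIRST by fixpoint:
[1]
  A via A→a: +{a}
  B via B→a b: +{a}
  S via S→A: +{a}
  S via S→b B: +{b}
  FIRST[S]={a,b}  FIRST[A]={a}  FIRST[B]={a}
[2] — fixpoint
  FIRST[S]={a,b}  FIRST[A]={a}  FIRST[B]={a}

Compute FOLLOW by fixpoint:
seed FOLLOW(S) with $
pass 1:
  S→A: FOLLOW(A) ⊇ FOLLOW(S) ⊇ {$}; new: +{$}
  S→S a: FOLLOW(S) ⊇ FIRST(a) = {a}; new: +{a}
  S→b B: FOLLOW(B) ⊇ FOLLOW(S) ⊇ {$,a}; new: +{$,a}
  S: {$,a}  A: {$}  B: {$,a}
pass 2:
  S→A: FOLLOW(A) ⊇ FOLLOW(S) ⊇ {$,a}; new: +{a}
  S: {$,a}  A: {$,a}  B: {$,a}
pass 3: done
  S: {$,a}  A: {$,a}  B: {$,a}

FOLLOW(S) = ["$", "a"]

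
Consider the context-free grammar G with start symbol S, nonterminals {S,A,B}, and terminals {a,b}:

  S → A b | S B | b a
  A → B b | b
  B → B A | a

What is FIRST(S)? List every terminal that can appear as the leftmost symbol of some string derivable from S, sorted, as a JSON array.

FIRST sets, iterate to fixpoint:
iter 1:
  A via A→b: +{b}
  B via B→a: +{a}
  S via S→A b: +{b}
  FIRST[S]={b}  FIRST[A]={b}  FIRST[B]={a}
iter 2:
  A via A→B b: +{a}
  S via S→A b: +{a}
  FIRST[S]={a,b}  FIRST[A]={a,b}  FIRST[B]={a}
iter 3: (no change)
  FIRST[S]={a,b}  FIRST[A]={a,b}  FIRST[B]={a}

FIRST(S) = ["a", "b"]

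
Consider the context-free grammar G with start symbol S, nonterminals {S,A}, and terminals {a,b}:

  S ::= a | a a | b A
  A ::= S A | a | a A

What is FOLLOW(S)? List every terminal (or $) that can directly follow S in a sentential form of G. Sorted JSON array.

FIRST iteration:
[1]
  A via A→a: +{a}
  S via S→a: +{a}
  S via S→b A: +{b}
  S: {a,b}  A: {a}
[2]
  A via A→S A: +{b}
  S: {a,b}  A: {a,b}
[3] (stable)
  S: {a,b}  A: {a,b}

FOLLOW sets:
seed FOLLOW(S) with $
[1]
  A→S A: FOLLOW(S) ⊇ FIRST(A) = {a,b}; new: +{a,b}
  S→b A: FOLLOW(A) ⊇ FOLLOW(S) ⊇ {$,a,b}; new: +{$,a,b}
  FOLLOW[S]={$,a,b}  FOLLOW[A]={$,a,b}
[2] (stable)
  FOLLOW[S]={$,a,b}  FOLLOW[A]={$,a,b}

FOLLOW(S) = ["$", "a", "b"]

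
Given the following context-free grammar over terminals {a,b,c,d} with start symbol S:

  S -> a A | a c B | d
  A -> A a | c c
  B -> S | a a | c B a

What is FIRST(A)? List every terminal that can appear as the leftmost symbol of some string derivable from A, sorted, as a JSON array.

FIRST sets, iterate to fixpoint:
iter 1:
  A via A→c c: +{c}
  B via B→a a: +{a}
  B via B→c B a: +{c}
  S via S→a A: +{a}
  S via S→d: +{d}
  FIRST(S)={a,d}  FIRST(A)={c}  FIRST(B)={a,c}
iter 2:
  B via B→S: +{d}
  FIRST(S)={a,d}  FIRST(A)={c}  FIRST(B)={a,c,d}
iter 3: — fixpoint
  FIRST(S)={a,d}  FIRST(A)={c}  FIRST(B)={a,c,d}

FIRST(A) = ["c"]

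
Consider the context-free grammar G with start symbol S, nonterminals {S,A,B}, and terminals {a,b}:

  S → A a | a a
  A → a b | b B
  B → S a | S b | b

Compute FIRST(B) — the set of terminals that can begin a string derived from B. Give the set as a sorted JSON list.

Compute FIRST by fixpoint:
[1]
  A via A→a b: +{a}
  A via A→b B: +{b}
  B via B→b: +{b}
  S via S→A a: +{a,b}
  FIRST[S]={a,b}  FIRST[A]={a,b}  FIRST[B]={b}
[2]
  B via B→S a: +{a}
  FIRST[S]={a,b}  FIRST[A]={a,b}  FIRST[B]={a,b}
[3] (no change)
  FIRST[S]={a,b}  FIRST[A]={a,b}  FIRST[B]={a,b}

FIRST(B) = ["a", "b"]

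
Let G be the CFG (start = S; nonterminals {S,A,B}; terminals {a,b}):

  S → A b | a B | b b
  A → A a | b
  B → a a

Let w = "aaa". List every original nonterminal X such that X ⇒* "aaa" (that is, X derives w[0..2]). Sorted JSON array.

Convert to CNF:
  S -> A T1 | T0 B | T1 T1
  A -> A T0 | b
  B -> T0 T0
  T0 -> a
  T1 -> b

Fill CYK table bottom-up, restricted to cells inside w[0..2]:
  cell(0,0) a: {T0}  orig:{}
  cell(1,1) a: {T0}  orig:{}
  cell(2,2) a: {T0}  orig:{}
  cell(0,1) aa: {B}
  cell(1,2) aa: {B}
  cell(0,2) aaa: {S}

Original NTs in T[0,2] deriving "aaa": ["S"]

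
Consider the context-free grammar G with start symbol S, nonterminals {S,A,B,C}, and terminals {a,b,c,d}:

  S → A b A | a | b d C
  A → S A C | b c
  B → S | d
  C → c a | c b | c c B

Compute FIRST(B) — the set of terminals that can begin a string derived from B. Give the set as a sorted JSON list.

Compute FIRST by fixpoint:
pass 1:
  A via A→b c: +{b}
  B via B→d: +{d}
  C via C→c a: +{c}
  S via S→A b A: +{b}
  S via S→a: +{a}
  FIRST(S)={a,b}  FIRST(A)={b}  FIRST(B)={d}  FIRST(C)={c}
pass 2:
  A via A→S A C: +{a}
  B via B→S: +{a,b}
  FIRST(S)={a,b}  FIRST(A)={a,b}  FIRST(B)={a,b,d}  FIRST(C)={c}
pass 3: done
  FIRST(S)={a,b}  FIRST(A)={a,b}  FIRST(B)={a,b,d}  FIRST(C)={c}

FIRST(B) = ["a", "b", "d"]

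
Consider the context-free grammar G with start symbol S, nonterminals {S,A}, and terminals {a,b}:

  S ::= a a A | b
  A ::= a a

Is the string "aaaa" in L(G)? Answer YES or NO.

Convert to CNF:
  S -> T0 X1 | b
  A -> T0 T0
  T0 -> a
  X1 -> T0 A

Fill CYK table bottom-up:
  T[0,0] 'a' = {T0}  orig:{}
  T[1,1] 'a' = {T0}  orig:{}
  T[2,2] 'a' = {T0}  orig:{}
  T[3,3] 'a' = {T0}  orig:{}
  T[0,1] 'aa' = {A}
  T[1,2] 'aa' = {A}
  T[2,3] 'aa' = {A}
  T[0,2] 'aaa' = {X1}  orig:{}
  T[1,3] 'aaa' = {X1}  orig:{}
  T[0,3] 'aaaa' = {S}

S ∈ T[0,3] ⇒ YES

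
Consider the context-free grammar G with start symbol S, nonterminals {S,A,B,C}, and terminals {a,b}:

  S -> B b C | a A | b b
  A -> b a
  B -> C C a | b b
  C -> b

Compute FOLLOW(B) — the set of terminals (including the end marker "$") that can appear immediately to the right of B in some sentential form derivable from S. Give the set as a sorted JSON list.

FIRST iteration:
round 1:
  A via A→b a: +{b}
  B via B→b b: +{b}
  C via C→b: +{b}
  S via S→B b C: +{b}
  S via S→a A: +{a}
  S: {a,b}  A: {b}  B: {b}  C: {b}
round 2: (no change)
  S: {a,b}  A: {b}  B: {b}  C: {b}

FOLLOW iteration:
initialize: $ ∈ FOLLOW(S)
iter 1:
  B→C C a: FOLLOW(C) ⊇ FIRST(C) = {b}; new: +{b}
  B→C C a: FOLLOW(C) ⊇ FIRST(a) = {a}; new: +{a}
  S→B b C: FOLLOW(B) ⊇ FIRST(b) = {b}; new: +{b}
  S→B b C: FOLLOW(C) ⊇ FOLLOW(S) ⊇ {$}; new: +{$}
  S→a A: FOLLOW(A) ⊇ FOLLOW(S) ⊇ {$}; new: +{$}
  FOLLOW[S]={$}  FOLLOW[A]={$}  FOLLOW[B]={b}  FOLLOW[C]={$,a,b}
iter 2: (stable)
  FOLLOW[S]={$}  FOLLOW[A]={$}  FOLLOW[B]={b}  FOLLOW[C]={$,a,b}

FOLLOW(B) = ["b"]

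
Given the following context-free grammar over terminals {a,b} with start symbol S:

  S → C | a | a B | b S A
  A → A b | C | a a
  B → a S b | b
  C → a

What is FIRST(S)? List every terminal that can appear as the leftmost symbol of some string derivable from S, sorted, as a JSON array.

Compute FIRST by fixpoint:
round 1:
  A via A→a a: +{a}
  B via B→a S b: +{a}
  B via B→b: +{b}
  C via C→a: +{a}
  S via S→C: +{a}
  S via S→b S A: +{b}
  FIRST[S]={a,b}  FIRST[A]={a}  FIRST[B]={a,b}  FIRST[C]={a}
round 2: done
  FIRST[S]={a,b}  FIRST[A]={a}  FIRST[B]={a,b}  FIRST[C]={a}

FIRST(S) = ["a", "b"]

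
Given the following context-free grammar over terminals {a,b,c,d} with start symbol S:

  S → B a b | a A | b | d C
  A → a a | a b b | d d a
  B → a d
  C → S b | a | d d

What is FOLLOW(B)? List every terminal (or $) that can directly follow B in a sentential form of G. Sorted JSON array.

FIRST iteration:
iter 1:
  A via A→a a: +{a}
  A via A→d d a: +{d}
  B via B→a d: +{a}
  C via C→a: +{a}
  C via C→d d: +{d}
  S via S→B a b: +{a}
  S via S→b: +{b}
  S via S→d C: +{d}
  S: {a,b,d}  A: {a,d}  B: {a}  C: {a,d}
iter 2:
  C via C→S b: +{b}
  S: {a,b,d}  A: {a,d}  B: {a}  C: {a,b,d}
iter 3: (stable)
  S: {a,b,d}  A: {a,d}  B: {a}  C: {a,b,d}

Compute FOLLOW by fixpoint:
initialize: $ ∈ FOLLOW(S)
round 1:
  C→S b: FOLLOW(S) ⊇ FIRST(b) = {b}; new: +{b}
  S→B a b: FOLLOW(B) ⊇ FIRST(a) = {a}; new: +{a}
  S→a A: FOLLOW(A) ⊇ FOLLOW(S) ⊇ {$,b}; new: +{$,b}
  S→d C: FOLLOW(C) ⊇ FOLLOW(S) ⊇ {$,b}; new: +{$,b}
  FOLLOW[S]={$,b}  FOLLOW[A]={$,b}  FOLLOW[B]={a}  FOLLOW[C]={$,b}
round 2: (no change)
  FOLLOW[S]={$,b}  FOLLOW[A]={$,b}  FOLLOW[B]={a}  FOLLOW[C]={$,b}

FOLLOW(B) = ["a"]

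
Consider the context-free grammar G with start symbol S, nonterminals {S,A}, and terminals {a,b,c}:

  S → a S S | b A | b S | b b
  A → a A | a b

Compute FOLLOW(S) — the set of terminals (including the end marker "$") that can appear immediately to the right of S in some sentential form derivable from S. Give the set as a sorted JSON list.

Compute FIRST by fixpoint:
[1]
  A via A→a A: +{a}
  S via S→a S S: +{a}
  S via S→b A: +{b}
  FIRST(S)={a,b}  FIRST(A)={a}
[2] done
  FIRST(S)={a,b}  FIRST(A)={a}

Compute FOLLOW by fixpoint:
seed FOLLOW(S) with $
iter 1:
  S→a S S: FOLLOW(S) ⊇ FIRST(S) = {a,b}; new: +{a,b}
  S→b A: FOLLOW(A) ⊇ FOLLOW(S) ⊇ {$,a,b}; new: +{$,a,b}
  FOLLOW[S]={$,a,b}  FOLLOW[A]={$,a,b}
iter 2: (no change)
  FOLLOW[S]={$,a,b}  FOLLOW[A]={$,a,b}

FOLLOW(S) = ["$", "a", "b"]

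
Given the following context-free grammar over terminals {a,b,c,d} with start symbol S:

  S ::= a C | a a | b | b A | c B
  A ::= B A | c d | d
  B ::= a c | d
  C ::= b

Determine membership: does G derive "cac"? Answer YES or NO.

CNF form of G:
  S -> T0 B | T2 C | T2 T2 | T3 A | b
  A -> B A | T0 T1 | d
  B -> T2 T0 | d
  C -> b
  T0 -> c
  T1 -> d
  T2 -> a
  T3 -> b

CYK fill:
  cell(0,0) c: {T0}  orig:{}
  cell(1,1) a: {T2}  orig:{}
  cell(2,2) c: {T0}  orig:{}
  cell(0,1) ca: ∅
  cell(1,2) ac: {B}
  cell(0,2) cac: {S}

S ∈ T[0,2] ⇒ YES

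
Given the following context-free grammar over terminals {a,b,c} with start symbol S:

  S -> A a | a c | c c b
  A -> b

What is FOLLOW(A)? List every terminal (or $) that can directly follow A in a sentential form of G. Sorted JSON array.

FIRST sets, iterate to fixpoint:
iter 1:
  A via A→b: +{b}
  S via S→A a: +{b}
  S via S→a c: +{a}
  S via S→c c b: +{c}
  S: {a,b,c}  A: {b}
iter 2: — fixpoint
  S: {a,b,c}  A: {b}

FOLLOW iteration:
seed FOLLOW(S) with $
[1]
  S→A a: FOLLOW(A) ⊇ FIRST(a) = {a}; new: +{a}
  FOLLOW(S)={$}  FOLLOW(A)={a}
[2] (no change)
  FOLLOW(S)={$}  FOLLOW(A)={a}

FOLLOW(A) = ["a"]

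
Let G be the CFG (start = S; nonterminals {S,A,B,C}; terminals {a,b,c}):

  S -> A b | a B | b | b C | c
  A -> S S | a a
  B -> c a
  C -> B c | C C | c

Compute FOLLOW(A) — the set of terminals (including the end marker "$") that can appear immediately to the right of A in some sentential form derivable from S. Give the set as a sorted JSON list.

FIRST sets, iterate to fixpoint:
round 1:
  A via A→a a: +{a}
  B via B→c a: +{c}
  C via C→B c: +{c}
  S via S→A b: +{a}
  S via S→b: +{b}
  S via S→c: +{c}
  S: {a,b,c}  A: {a}  B: {c}  C: {c}
round 2:
  A via A→S S: +{b,c}
  S: {a,b,c}  A: {a,b,c}  B: {c}  C: {c}
round 3: (no change)
  S: {a,b,c}  A: {a,b,c}  B: {c}  C: {c}

FOLLOW iteration:
seed FOLLOW(S) with $
pass 1:
  A→S S: FOLLOW(S) ⊇ FIRST(S) = {a,b,c}; new: +{a,b,c}
  C→B c: FOLLOW(B) ⊇ FIRST(c) = {c}; new: +{c}
  C→C C: FOLLOW(C) ⊇ FIRST(C) = {c}; new: +{c}
  S→A b: FOLLOW(A) ⊇ FIRST(b) = {b}; new: +{b}
  S→a B: FOLLOW(B) ⊇ FOLLOW(S) ⊇ {$,a,b,c}; new: +{$,a,b}
  S→b C: FOLLOW(C) ⊇ FOLLOW(S) ⊇ {$,a,b,c}; new: +{$,a,b}
  S: {$,a,b,c}  A: {b}  B: {$,a,b,c}  C: {$,a,b,c}
pass 2: (no change)
  S: {$,a,b,c}  A: {b}  B: {$,a,b,c}  C: {$,a,b,c}

FOLLOW(A) = ["b"]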